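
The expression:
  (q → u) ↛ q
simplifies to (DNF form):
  ¬q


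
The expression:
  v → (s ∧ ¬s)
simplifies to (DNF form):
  ¬v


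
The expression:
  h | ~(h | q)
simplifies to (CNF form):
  h | ~q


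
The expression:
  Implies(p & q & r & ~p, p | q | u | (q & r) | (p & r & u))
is always true.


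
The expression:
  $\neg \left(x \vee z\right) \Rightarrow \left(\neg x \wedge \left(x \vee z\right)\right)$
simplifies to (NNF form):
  $x \vee z$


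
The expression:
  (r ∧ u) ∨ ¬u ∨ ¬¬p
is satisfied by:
  {r: True, p: True, u: False}
  {r: True, u: False, p: False}
  {p: True, u: False, r: False}
  {p: False, u: False, r: False}
  {r: True, p: True, u: True}
  {r: True, u: True, p: False}
  {p: True, u: True, r: False}


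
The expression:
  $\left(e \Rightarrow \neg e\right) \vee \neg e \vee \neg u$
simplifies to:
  $\neg e \vee \neg u$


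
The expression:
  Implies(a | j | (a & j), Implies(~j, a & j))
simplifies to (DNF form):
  j | ~a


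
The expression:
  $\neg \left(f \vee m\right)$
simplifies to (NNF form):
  $\neg f \wedge \neg m$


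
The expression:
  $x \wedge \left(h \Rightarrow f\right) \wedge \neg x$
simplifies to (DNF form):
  $\text{False}$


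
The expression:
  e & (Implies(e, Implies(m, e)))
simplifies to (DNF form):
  e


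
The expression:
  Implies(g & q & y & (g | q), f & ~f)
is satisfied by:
  {g: False, q: False, y: False}
  {y: True, g: False, q: False}
  {q: True, g: False, y: False}
  {y: True, q: True, g: False}
  {g: True, y: False, q: False}
  {y: True, g: True, q: False}
  {q: True, g: True, y: False}


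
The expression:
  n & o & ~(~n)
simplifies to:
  n & o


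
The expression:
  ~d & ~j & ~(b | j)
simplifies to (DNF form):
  ~b & ~d & ~j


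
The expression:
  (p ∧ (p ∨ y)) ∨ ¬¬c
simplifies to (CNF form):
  c ∨ p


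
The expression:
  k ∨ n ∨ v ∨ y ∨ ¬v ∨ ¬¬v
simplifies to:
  True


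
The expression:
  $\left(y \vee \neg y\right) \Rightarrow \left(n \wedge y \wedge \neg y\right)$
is never true.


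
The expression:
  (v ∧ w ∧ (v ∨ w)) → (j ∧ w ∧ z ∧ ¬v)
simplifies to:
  ¬v ∨ ¬w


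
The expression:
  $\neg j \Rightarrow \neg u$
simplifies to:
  $j \vee \neg u$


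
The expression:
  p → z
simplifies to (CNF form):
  z ∨ ¬p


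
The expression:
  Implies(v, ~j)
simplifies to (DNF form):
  ~j | ~v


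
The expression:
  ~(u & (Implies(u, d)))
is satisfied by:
  {u: False, d: False}
  {d: True, u: False}
  {u: True, d: False}


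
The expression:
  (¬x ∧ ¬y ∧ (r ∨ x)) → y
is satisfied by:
  {y: True, x: True, r: False}
  {y: True, x: False, r: False}
  {x: True, y: False, r: False}
  {y: False, x: False, r: False}
  {r: True, y: True, x: True}
  {r: True, y: True, x: False}
  {r: True, x: True, y: False}


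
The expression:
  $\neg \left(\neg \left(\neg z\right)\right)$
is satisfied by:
  {z: False}


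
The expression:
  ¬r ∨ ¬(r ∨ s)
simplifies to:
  ¬r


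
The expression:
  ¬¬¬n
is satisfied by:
  {n: False}


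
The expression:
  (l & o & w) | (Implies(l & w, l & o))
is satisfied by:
  {o: True, l: False, w: False}
  {l: False, w: False, o: False}
  {w: True, o: True, l: False}
  {w: True, l: False, o: False}
  {o: True, l: True, w: False}
  {l: True, o: False, w: False}
  {w: True, l: True, o: True}


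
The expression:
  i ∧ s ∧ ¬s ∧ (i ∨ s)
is never true.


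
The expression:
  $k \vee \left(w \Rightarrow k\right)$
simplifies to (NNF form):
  $k \vee \neg w$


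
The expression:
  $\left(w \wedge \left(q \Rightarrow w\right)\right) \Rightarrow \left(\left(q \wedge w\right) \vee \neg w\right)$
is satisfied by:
  {q: True, w: False}
  {w: False, q: False}
  {w: True, q: True}


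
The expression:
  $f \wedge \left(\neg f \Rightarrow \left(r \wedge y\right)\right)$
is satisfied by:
  {f: True}


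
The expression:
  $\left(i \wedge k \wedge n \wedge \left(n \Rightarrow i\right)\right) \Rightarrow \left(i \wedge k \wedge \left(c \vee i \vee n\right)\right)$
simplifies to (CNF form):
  $\text{True}$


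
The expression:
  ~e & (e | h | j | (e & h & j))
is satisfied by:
  {h: True, j: True, e: False}
  {h: True, e: False, j: False}
  {j: True, e: False, h: False}


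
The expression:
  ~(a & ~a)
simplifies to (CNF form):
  True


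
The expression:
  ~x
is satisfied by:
  {x: False}


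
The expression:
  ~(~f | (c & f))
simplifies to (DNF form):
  f & ~c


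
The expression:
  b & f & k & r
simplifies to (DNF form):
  b & f & k & r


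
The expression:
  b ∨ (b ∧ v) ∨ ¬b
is always true.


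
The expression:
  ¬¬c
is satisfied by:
  {c: True}


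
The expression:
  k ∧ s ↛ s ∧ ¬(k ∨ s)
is never true.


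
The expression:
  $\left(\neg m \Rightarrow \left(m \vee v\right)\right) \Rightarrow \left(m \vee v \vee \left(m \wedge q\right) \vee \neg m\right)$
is always true.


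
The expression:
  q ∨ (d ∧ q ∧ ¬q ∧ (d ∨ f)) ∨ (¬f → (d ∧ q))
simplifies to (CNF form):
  f ∨ q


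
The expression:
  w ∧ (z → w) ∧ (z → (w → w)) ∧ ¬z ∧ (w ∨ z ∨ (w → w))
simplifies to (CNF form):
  w ∧ ¬z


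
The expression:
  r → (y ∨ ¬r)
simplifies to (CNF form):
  y ∨ ¬r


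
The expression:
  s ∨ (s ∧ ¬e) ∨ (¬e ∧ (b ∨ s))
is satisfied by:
  {s: True, b: True, e: False}
  {s: True, b: False, e: False}
  {s: True, e: True, b: True}
  {s: True, e: True, b: False}
  {b: True, e: False, s: False}


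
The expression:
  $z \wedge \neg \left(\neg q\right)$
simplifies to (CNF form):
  $q \wedge z$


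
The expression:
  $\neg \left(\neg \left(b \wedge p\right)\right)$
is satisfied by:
  {p: True, b: True}


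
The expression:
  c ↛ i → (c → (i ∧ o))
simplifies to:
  i ∨ ¬c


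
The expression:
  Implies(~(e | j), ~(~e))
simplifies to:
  e | j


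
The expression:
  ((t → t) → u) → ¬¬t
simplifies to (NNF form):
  t ∨ ¬u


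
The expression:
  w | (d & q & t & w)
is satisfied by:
  {w: True}


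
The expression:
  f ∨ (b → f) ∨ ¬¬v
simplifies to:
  f ∨ v ∨ ¬b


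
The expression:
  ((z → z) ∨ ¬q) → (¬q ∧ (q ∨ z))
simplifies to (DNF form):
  z ∧ ¬q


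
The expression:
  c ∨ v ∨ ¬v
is always true.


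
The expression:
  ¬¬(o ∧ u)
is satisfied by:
  {u: True, o: True}


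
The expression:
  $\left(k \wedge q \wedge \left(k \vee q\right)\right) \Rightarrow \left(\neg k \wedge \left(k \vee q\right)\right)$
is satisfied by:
  {k: False, q: False}
  {q: True, k: False}
  {k: True, q: False}


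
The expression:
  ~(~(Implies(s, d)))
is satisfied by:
  {d: True, s: False}
  {s: False, d: False}
  {s: True, d: True}


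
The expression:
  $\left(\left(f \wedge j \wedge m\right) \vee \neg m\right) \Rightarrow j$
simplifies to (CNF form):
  $j \vee m$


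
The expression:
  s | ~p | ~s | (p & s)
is always true.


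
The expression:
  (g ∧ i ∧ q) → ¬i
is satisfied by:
  {g: False, q: False, i: False}
  {i: True, g: False, q: False}
  {q: True, g: False, i: False}
  {i: True, q: True, g: False}
  {g: True, i: False, q: False}
  {i: True, g: True, q: False}
  {q: True, g: True, i: False}


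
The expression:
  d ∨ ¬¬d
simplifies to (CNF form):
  d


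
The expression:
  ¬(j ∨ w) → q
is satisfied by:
  {q: True, w: True, j: True}
  {q: True, w: True, j: False}
  {q: True, j: True, w: False}
  {q: True, j: False, w: False}
  {w: True, j: True, q: False}
  {w: True, j: False, q: False}
  {j: True, w: False, q: False}


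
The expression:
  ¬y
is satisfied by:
  {y: False}


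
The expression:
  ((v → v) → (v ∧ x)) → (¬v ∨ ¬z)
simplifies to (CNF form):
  ¬v ∨ ¬x ∨ ¬z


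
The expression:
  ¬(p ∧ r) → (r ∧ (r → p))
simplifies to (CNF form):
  p ∧ r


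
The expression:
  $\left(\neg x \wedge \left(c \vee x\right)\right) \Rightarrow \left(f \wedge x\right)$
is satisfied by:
  {x: True, c: False}
  {c: False, x: False}
  {c: True, x: True}


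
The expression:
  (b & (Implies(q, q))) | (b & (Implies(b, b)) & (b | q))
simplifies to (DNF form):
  b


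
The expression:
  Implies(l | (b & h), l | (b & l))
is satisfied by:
  {l: True, h: False, b: False}
  {h: False, b: False, l: False}
  {b: True, l: True, h: False}
  {b: True, h: False, l: False}
  {l: True, h: True, b: False}
  {h: True, l: False, b: False}
  {b: True, h: True, l: True}


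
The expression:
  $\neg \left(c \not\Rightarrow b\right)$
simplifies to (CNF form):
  $b \vee \neg c$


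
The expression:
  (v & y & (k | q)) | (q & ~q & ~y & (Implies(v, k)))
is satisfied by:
  {k: True, q: True, y: True, v: True}
  {k: True, y: True, v: True, q: False}
  {q: True, y: True, v: True, k: False}


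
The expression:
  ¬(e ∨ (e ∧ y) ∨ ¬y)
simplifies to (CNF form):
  y ∧ ¬e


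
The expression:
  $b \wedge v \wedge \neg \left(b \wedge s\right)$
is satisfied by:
  {b: True, v: True, s: False}


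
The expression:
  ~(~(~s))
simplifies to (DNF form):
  ~s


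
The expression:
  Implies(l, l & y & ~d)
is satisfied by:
  {y: True, l: False, d: False}
  {y: False, l: False, d: False}
  {d: True, y: True, l: False}
  {d: True, y: False, l: False}
  {l: True, y: True, d: False}


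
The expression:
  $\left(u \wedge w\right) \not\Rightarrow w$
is never true.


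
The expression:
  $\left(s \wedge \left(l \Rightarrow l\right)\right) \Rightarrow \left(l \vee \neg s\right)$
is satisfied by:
  {l: True, s: False}
  {s: False, l: False}
  {s: True, l: True}


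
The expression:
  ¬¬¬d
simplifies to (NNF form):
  ¬d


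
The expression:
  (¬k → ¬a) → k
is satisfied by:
  {a: True, k: True}
  {a: True, k: False}
  {k: True, a: False}


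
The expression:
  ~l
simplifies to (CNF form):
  ~l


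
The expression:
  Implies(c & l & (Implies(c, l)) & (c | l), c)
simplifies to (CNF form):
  True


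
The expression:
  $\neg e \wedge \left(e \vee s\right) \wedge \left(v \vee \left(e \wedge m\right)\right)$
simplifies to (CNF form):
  $s \wedge v \wedge \neg e$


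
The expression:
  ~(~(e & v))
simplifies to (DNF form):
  e & v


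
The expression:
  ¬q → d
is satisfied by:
  {d: True, q: True}
  {d: True, q: False}
  {q: True, d: False}


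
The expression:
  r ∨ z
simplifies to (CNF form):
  r ∨ z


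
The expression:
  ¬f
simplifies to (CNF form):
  ¬f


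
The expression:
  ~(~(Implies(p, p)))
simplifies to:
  True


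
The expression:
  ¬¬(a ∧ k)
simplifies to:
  a ∧ k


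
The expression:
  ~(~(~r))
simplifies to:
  ~r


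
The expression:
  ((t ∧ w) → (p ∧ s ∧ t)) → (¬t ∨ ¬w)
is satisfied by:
  {s: False, t: False, p: False, w: False}
  {w: True, s: False, t: False, p: False}
  {p: True, s: False, t: False, w: False}
  {w: True, p: True, s: False, t: False}
  {t: True, w: False, s: False, p: False}
  {w: True, t: True, s: False, p: False}
  {p: True, t: True, w: False, s: False}
  {w: True, p: True, t: True, s: False}
  {s: True, p: False, t: False, w: False}
  {w: True, s: True, p: False, t: False}
  {p: True, s: True, w: False, t: False}
  {w: True, p: True, s: True, t: False}
  {t: True, s: True, p: False, w: False}
  {w: True, t: True, s: True, p: False}
  {p: True, t: True, s: True, w: False}


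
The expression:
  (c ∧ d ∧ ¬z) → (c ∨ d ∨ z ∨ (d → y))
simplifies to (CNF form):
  True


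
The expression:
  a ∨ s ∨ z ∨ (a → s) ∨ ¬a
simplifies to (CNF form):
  True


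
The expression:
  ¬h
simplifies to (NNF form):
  ¬h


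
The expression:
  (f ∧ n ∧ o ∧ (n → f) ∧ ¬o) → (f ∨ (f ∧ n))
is always true.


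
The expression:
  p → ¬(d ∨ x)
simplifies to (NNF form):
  (¬d ∧ ¬x) ∨ ¬p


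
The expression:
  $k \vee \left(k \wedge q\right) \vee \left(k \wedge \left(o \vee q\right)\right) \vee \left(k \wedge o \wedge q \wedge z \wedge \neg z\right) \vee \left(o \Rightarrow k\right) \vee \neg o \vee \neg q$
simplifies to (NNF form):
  $k \vee \neg o \vee \neg q$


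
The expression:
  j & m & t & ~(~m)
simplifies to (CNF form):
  j & m & t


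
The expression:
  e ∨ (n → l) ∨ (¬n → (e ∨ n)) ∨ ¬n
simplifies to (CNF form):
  True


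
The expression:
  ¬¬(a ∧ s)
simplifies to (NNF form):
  a ∧ s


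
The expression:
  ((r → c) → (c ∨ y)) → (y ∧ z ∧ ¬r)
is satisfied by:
  {z: True, c: False, r: False, y: False}
  {z: False, c: False, r: False, y: False}
  {y: True, z: True, c: False, r: False}
  {y: True, z: True, c: True, r: False}


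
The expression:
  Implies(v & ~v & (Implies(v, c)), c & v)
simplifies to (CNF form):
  True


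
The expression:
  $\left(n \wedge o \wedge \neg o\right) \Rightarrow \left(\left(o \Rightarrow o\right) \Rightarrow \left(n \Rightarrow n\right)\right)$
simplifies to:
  $\text{True}$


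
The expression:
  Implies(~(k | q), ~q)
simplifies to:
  True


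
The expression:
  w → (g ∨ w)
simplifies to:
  True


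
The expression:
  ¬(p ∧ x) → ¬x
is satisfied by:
  {p: True, x: False}
  {x: False, p: False}
  {x: True, p: True}


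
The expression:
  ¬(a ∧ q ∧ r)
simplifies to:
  ¬a ∨ ¬q ∨ ¬r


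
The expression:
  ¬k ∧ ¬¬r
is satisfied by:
  {r: True, k: False}


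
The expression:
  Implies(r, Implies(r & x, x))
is always true.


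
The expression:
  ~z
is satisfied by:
  {z: False}


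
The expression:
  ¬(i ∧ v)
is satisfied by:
  {v: False, i: False}
  {i: True, v: False}
  {v: True, i: False}


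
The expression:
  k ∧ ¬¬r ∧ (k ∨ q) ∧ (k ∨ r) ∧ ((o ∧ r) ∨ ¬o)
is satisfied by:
  {r: True, k: True}


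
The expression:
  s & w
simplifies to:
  s & w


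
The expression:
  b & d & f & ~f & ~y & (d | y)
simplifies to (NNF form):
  False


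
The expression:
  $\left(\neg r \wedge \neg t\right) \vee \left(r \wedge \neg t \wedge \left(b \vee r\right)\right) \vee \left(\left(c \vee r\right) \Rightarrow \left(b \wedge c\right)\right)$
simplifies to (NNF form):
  $\left(b \wedge c\right) \vee \left(\neg c \wedge \neg r\right) \vee \neg t$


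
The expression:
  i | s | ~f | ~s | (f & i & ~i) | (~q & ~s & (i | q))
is always true.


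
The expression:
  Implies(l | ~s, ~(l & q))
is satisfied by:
  {l: False, q: False}
  {q: True, l: False}
  {l: True, q: False}


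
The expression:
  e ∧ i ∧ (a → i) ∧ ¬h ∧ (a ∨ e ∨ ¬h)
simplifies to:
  e ∧ i ∧ ¬h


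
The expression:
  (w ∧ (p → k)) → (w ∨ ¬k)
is always true.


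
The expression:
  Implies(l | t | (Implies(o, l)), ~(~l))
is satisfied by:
  {o: True, l: True, t: False}
  {l: True, t: False, o: False}
  {o: True, l: True, t: True}
  {l: True, t: True, o: False}
  {o: True, t: False, l: False}


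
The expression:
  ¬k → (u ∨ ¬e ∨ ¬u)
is always true.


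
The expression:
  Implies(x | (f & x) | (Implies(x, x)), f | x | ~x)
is always true.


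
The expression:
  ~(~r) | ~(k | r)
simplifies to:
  r | ~k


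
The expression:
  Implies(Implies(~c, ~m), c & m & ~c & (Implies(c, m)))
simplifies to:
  m & ~c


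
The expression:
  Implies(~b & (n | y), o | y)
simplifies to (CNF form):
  b | o | y | ~n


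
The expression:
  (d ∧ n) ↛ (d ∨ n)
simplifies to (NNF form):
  False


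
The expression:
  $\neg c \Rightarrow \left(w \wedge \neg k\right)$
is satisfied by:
  {c: True, w: True, k: False}
  {c: True, k: False, w: False}
  {c: True, w: True, k: True}
  {c: True, k: True, w: False}
  {w: True, k: False, c: False}


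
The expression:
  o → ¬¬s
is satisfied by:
  {s: True, o: False}
  {o: False, s: False}
  {o: True, s: True}


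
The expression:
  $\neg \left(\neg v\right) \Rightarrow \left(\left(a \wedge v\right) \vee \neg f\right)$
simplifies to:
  $a \vee \neg f \vee \neg v$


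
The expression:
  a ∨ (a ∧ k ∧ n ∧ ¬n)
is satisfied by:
  {a: True}


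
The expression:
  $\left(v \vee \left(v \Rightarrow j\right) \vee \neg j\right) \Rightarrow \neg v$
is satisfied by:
  {v: False}


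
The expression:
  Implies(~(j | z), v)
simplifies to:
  j | v | z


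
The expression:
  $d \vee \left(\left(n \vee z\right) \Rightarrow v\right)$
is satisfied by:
  {d: True, v: True, n: False, z: False}
  {d: True, z: True, v: True, n: False}
  {d: True, v: True, n: True, z: False}
  {d: True, z: True, v: True, n: True}
  {d: True, n: False, v: False, z: False}
  {d: True, z: True, n: False, v: False}
  {d: True, n: True, v: False, z: False}
  {d: True, z: True, n: True, v: False}
  {v: True, z: False, n: False, d: False}
  {z: True, v: True, n: False, d: False}
  {v: True, n: True, z: False, d: False}
  {z: True, v: True, n: True, d: False}
  {z: False, n: False, v: False, d: False}


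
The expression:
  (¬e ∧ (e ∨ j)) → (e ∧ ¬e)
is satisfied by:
  {e: True, j: False}
  {j: False, e: False}
  {j: True, e: True}


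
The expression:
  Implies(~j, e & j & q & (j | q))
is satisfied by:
  {j: True}


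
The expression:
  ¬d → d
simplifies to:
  d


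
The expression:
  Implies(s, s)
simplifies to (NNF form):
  True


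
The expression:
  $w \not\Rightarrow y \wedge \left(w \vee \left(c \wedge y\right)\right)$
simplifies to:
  $w \wedge \neg y$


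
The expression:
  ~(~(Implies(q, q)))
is always true.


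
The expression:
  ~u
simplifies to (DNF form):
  ~u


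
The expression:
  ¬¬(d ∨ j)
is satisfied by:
  {d: True, j: True}
  {d: True, j: False}
  {j: True, d: False}


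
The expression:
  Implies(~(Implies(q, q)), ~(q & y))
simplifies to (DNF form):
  True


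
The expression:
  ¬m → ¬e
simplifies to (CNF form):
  m ∨ ¬e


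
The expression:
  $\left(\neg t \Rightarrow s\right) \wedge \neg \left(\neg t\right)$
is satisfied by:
  {t: True}


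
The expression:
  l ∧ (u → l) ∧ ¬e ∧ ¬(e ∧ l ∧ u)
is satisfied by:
  {l: True, e: False}


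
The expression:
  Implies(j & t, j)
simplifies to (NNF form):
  True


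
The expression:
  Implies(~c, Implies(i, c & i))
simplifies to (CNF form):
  c | ~i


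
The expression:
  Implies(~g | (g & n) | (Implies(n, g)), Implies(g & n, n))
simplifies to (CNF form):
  True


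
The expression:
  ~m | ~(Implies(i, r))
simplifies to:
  ~m | (i & ~r)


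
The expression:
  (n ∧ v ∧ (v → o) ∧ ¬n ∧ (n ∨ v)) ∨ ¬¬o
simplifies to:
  o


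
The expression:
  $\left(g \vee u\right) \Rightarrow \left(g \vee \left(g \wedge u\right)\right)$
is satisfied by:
  {g: True, u: False}
  {u: False, g: False}
  {u: True, g: True}


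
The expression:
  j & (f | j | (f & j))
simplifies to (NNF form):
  j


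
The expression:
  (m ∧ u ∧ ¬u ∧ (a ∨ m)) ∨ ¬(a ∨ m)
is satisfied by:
  {a: False, m: False}


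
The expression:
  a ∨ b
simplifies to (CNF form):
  a ∨ b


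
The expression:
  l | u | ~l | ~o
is always true.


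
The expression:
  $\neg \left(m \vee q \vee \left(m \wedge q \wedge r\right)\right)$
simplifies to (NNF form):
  $\neg m \wedge \neg q$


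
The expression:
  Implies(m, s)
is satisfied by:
  {s: True, m: False}
  {m: False, s: False}
  {m: True, s: True}


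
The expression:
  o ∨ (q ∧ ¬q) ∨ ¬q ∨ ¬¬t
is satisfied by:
  {t: True, o: True, q: False}
  {t: True, q: False, o: False}
  {o: True, q: False, t: False}
  {o: False, q: False, t: False}
  {t: True, o: True, q: True}
  {t: True, q: True, o: False}
  {o: True, q: True, t: False}


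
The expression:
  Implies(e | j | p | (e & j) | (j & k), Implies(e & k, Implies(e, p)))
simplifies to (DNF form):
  p | ~e | ~k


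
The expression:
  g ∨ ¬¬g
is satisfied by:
  {g: True}


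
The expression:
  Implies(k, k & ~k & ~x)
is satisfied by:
  {k: False}


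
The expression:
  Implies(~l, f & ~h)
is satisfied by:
  {l: True, f: True, h: False}
  {l: True, h: False, f: False}
  {l: True, f: True, h: True}
  {l: True, h: True, f: False}
  {f: True, h: False, l: False}


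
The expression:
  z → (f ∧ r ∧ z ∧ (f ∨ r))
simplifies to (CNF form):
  (f ∨ ¬z) ∧ (r ∨ ¬z)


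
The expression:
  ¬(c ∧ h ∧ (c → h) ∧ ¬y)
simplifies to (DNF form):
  y ∨ ¬c ∨ ¬h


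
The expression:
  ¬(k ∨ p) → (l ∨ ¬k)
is always true.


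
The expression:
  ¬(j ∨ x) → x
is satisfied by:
  {x: True, j: True}
  {x: True, j: False}
  {j: True, x: False}


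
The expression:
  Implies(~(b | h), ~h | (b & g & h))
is always true.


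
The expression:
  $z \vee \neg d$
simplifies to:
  $z \vee \neg d$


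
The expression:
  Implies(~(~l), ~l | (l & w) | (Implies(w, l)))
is always true.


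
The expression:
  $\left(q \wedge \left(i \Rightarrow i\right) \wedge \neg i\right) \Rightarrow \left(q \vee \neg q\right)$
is always true.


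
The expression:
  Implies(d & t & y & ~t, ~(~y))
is always true.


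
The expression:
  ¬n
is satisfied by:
  {n: False}


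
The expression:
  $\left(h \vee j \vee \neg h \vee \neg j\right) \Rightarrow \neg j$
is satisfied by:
  {j: False}


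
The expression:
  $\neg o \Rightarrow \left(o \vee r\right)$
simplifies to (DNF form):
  $o \vee r$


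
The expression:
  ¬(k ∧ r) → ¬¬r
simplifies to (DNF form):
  r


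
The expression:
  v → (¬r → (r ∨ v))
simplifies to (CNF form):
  True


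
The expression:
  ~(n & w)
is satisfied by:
  {w: False, n: False}
  {n: True, w: False}
  {w: True, n: False}


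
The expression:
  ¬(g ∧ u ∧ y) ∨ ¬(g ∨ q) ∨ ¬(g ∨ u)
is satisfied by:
  {g: False, u: False, y: False}
  {y: True, g: False, u: False}
  {u: True, g: False, y: False}
  {y: True, u: True, g: False}
  {g: True, y: False, u: False}
  {y: True, g: True, u: False}
  {u: True, g: True, y: False}


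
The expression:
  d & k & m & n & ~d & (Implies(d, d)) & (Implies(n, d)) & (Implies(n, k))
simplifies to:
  False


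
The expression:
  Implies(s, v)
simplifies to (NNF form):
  v | ~s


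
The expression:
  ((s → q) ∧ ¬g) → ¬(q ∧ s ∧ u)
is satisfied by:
  {g: True, s: False, u: False, q: False}
  {g: False, s: False, u: False, q: False}
  {g: True, q: True, s: False, u: False}
  {q: True, g: False, s: False, u: False}
  {g: True, u: True, q: False, s: False}
  {u: True, q: False, s: False, g: False}
  {g: True, q: True, u: True, s: False}
  {q: True, u: True, g: False, s: False}
  {g: True, s: True, q: False, u: False}
  {s: True, q: False, u: False, g: False}
  {g: True, q: True, s: True, u: False}
  {q: True, s: True, g: False, u: False}
  {g: True, u: True, s: True, q: False}
  {u: True, s: True, q: False, g: False}
  {g: True, q: True, u: True, s: True}


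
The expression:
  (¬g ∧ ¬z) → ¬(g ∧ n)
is always true.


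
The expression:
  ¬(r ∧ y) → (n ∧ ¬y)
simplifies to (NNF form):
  (n ∧ ¬y) ∨ (r ∧ y)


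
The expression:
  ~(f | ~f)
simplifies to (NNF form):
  False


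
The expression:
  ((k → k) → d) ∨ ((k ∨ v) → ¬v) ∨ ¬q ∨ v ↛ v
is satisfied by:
  {d: True, v: False, q: False}
  {v: False, q: False, d: False}
  {d: True, q: True, v: False}
  {q: True, v: False, d: False}
  {d: True, v: True, q: False}
  {v: True, d: False, q: False}
  {d: True, q: True, v: True}


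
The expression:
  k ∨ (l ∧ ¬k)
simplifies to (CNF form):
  k ∨ l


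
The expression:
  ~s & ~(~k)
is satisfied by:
  {k: True, s: False}


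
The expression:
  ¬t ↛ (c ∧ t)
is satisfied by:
  {t: False}


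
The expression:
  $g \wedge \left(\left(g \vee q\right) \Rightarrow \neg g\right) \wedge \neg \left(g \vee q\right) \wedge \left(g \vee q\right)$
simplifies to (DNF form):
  $\text{False}$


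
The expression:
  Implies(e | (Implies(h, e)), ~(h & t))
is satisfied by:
  {h: False, e: False, t: False}
  {t: True, h: False, e: False}
  {e: True, h: False, t: False}
  {t: True, e: True, h: False}
  {h: True, t: False, e: False}
  {t: True, h: True, e: False}
  {e: True, h: True, t: False}


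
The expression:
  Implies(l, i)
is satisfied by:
  {i: True, l: False}
  {l: False, i: False}
  {l: True, i: True}


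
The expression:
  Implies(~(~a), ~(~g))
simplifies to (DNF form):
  g | ~a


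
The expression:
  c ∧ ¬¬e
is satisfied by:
  {c: True, e: True}


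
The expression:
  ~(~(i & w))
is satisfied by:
  {i: True, w: True}


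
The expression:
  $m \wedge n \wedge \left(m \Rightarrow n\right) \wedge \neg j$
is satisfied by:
  {m: True, n: True, j: False}


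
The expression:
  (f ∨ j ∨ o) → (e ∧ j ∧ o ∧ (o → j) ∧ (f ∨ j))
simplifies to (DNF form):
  (e ∧ j ∧ o) ∨ (e ∧ j ∧ ¬j) ∨ (j ∧ o ∧ ¬o) ∨ (j ∧ ¬j ∧ ¬o) ∨ (o ∧ ¬f ∧ ¬o) ∨ (¬f ∧ ¬j ∧ ¬o) ∨ (e ∧ j ∧ o ∧ ¬f) ∨ (e ∧ j ∧ o ∧ ¬o) ∨ (e ∧ j ∧ ¬f ∧ ¬j) ∨ (e ∧ j ∧ ¬j ∧ ¬o) ∨ (e ∧ o ∧ ¬f ∧ ¬o) ∨ (e ∧ ¬f ∧ ¬j ∧ ¬o) ∨ (j ∧ o ∧ ¬f ∧ ¬o) ∨ (j ∧ ¬f ∧ ¬j ∧ ¬o)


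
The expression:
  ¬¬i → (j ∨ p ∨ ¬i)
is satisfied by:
  {p: True, j: True, i: False}
  {p: True, j: False, i: False}
  {j: True, p: False, i: False}
  {p: False, j: False, i: False}
  {i: True, p: True, j: True}
  {i: True, p: True, j: False}
  {i: True, j: True, p: False}


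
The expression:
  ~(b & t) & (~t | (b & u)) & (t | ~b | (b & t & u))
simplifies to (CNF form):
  ~b & ~t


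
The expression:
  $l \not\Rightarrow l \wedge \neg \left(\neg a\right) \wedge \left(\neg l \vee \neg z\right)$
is never true.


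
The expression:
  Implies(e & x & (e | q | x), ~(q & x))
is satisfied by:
  {e: False, q: False, x: False}
  {x: True, e: False, q: False}
  {q: True, e: False, x: False}
  {x: True, q: True, e: False}
  {e: True, x: False, q: False}
  {x: True, e: True, q: False}
  {q: True, e: True, x: False}


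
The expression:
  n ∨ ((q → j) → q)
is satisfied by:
  {n: True, q: True}
  {n: True, q: False}
  {q: True, n: False}


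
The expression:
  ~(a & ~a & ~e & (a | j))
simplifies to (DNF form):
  True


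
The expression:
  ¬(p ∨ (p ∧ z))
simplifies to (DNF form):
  ¬p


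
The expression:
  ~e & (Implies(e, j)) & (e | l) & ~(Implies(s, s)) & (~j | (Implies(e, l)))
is never true.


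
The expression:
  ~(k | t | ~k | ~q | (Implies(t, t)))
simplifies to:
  False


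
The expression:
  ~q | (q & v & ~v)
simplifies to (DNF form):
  ~q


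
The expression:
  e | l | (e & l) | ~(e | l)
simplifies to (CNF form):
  True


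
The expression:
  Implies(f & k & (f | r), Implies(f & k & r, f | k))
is always true.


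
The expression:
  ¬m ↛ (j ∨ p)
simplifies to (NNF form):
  ¬j ∧ ¬m ∧ ¬p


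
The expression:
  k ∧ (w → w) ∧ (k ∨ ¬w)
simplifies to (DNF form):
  k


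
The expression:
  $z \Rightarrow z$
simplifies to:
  $\text{True}$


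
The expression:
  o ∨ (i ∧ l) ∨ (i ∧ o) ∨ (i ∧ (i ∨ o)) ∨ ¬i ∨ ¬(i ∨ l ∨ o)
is always true.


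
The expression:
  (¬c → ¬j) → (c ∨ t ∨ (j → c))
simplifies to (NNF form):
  True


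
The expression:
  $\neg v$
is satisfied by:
  {v: False}


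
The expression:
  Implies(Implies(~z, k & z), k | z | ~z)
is always true.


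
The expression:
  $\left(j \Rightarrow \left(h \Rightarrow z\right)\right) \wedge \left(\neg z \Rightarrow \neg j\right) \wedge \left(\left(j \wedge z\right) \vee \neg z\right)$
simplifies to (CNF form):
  $\left(j \vee \neg j\right) \wedge \left(j \vee \neg z\right) \wedge \left(z \vee \neg j\right) \wedge \left(z \vee \neg z\right)$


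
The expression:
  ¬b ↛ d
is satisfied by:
  {d: False, b: False}


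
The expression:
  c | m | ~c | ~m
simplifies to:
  True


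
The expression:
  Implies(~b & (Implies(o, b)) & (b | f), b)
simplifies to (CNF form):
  b | o | ~f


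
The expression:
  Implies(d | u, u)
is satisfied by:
  {u: True, d: False}
  {d: False, u: False}
  {d: True, u: True}


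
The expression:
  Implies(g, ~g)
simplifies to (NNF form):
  ~g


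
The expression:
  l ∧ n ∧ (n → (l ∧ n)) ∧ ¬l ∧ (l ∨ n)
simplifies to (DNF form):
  False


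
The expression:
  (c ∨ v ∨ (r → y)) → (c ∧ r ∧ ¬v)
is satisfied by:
  {r: True, c: True, y: False, v: False}
  {r: True, c: False, y: False, v: False}
  {r: True, y: True, c: True, v: False}


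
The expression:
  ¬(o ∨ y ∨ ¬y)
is never true.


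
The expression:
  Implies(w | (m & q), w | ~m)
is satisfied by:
  {w: True, m: False, q: False}
  {m: False, q: False, w: False}
  {w: True, q: True, m: False}
  {q: True, m: False, w: False}
  {w: True, m: True, q: False}
  {m: True, w: False, q: False}
  {w: True, q: True, m: True}


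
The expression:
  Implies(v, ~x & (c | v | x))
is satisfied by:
  {v: False, x: False}
  {x: True, v: False}
  {v: True, x: False}


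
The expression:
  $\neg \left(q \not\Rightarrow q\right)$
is always true.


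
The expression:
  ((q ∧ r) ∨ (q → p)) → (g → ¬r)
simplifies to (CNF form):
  ¬g ∨ ¬r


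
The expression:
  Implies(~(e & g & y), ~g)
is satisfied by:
  {y: True, e: True, g: False}
  {y: True, e: False, g: False}
  {e: True, y: False, g: False}
  {y: False, e: False, g: False}
  {y: True, g: True, e: True}


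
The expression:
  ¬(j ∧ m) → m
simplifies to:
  m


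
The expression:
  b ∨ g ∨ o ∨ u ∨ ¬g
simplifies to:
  True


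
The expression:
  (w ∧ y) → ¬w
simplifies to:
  ¬w ∨ ¬y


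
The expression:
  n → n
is always true.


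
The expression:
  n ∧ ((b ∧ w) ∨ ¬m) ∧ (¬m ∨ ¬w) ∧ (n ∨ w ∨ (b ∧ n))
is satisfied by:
  {n: True, m: False}


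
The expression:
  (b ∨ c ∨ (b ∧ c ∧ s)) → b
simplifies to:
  b ∨ ¬c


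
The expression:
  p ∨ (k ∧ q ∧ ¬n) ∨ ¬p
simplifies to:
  True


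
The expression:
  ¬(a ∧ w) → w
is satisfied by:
  {w: True}


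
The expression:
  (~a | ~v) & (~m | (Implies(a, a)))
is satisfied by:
  {v: False, a: False}
  {a: True, v: False}
  {v: True, a: False}


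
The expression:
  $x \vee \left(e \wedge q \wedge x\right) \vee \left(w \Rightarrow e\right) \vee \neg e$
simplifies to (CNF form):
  $\text{True}$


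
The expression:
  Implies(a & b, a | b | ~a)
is always true.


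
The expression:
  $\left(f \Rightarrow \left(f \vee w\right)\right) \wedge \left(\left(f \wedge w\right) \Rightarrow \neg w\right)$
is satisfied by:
  {w: False, f: False}
  {f: True, w: False}
  {w: True, f: False}


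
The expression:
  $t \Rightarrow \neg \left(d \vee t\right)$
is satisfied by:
  {t: False}


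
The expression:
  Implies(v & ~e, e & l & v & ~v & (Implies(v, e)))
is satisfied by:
  {e: True, v: False}
  {v: False, e: False}
  {v: True, e: True}


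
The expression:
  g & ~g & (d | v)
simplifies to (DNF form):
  False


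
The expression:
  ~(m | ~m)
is never true.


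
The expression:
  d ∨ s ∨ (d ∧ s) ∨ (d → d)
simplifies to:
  True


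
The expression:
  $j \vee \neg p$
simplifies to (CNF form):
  $j \vee \neg p$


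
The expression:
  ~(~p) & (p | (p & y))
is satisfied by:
  {p: True}


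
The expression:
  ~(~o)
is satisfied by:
  {o: True}


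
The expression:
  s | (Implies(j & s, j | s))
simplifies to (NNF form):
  True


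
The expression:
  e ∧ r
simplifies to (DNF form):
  e ∧ r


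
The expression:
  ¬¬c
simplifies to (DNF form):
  c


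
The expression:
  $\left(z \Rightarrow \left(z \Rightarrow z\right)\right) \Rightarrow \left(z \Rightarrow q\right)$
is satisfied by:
  {q: True, z: False}
  {z: False, q: False}
  {z: True, q: True}


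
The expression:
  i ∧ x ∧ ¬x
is never true.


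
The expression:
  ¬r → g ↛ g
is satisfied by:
  {r: True}


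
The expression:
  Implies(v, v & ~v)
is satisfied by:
  {v: False}


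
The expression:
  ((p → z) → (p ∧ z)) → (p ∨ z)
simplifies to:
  True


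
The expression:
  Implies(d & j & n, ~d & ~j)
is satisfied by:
  {d: False, n: False, j: False}
  {j: True, d: False, n: False}
  {n: True, d: False, j: False}
  {j: True, n: True, d: False}
  {d: True, j: False, n: False}
  {j: True, d: True, n: False}
  {n: True, d: True, j: False}


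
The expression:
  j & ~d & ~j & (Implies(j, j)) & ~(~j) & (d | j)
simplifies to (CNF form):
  False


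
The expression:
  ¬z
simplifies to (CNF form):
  ¬z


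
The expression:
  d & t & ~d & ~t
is never true.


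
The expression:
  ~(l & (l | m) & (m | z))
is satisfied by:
  {z: False, l: False, m: False}
  {m: True, z: False, l: False}
  {z: True, m: False, l: False}
  {m: True, z: True, l: False}
  {l: True, m: False, z: False}


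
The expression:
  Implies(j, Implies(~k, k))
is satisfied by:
  {k: True, j: False}
  {j: False, k: False}
  {j: True, k: True}


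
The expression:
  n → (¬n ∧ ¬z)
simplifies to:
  ¬n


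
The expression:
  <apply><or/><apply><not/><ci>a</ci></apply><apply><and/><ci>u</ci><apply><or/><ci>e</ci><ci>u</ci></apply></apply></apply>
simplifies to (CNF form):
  <apply><or/><ci>u</ci><apply><not/><ci>a</ci></apply></apply>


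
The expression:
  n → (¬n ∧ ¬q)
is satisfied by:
  {n: False}


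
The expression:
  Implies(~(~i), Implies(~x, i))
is always true.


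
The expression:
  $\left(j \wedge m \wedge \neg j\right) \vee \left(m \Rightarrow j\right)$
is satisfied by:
  {j: True, m: False}
  {m: False, j: False}
  {m: True, j: True}


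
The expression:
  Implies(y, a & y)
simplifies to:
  a | ~y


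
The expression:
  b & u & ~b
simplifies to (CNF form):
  False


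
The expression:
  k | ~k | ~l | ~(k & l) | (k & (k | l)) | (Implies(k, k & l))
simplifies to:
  True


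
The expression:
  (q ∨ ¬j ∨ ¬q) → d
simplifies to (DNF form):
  d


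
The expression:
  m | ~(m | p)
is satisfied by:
  {m: True, p: False}
  {p: False, m: False}
  {p: True, m: True}


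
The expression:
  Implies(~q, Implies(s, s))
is always true.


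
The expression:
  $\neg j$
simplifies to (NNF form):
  $\neg j$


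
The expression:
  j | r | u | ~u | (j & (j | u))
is always true.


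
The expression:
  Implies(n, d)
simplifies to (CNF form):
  d | ~n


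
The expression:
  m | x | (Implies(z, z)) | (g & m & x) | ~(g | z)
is always true.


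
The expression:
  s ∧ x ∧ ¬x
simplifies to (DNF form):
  False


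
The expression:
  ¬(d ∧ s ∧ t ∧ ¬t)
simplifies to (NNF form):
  True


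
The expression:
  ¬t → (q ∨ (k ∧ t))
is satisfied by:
  {t: True, q: True}
  {t: True, q: False}
  {q: True, t: False}


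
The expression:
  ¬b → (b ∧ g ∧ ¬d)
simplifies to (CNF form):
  b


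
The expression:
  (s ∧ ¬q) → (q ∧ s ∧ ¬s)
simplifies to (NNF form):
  q ∨ ¬s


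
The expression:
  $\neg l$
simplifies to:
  $\neg l$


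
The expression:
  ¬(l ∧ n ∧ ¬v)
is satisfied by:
  {v: True, l: False, n: False}
  {l: False, n: False, v: False}
  {n: True, v: True, l: False}
  {n: True, l: False, v: False}
  {v: True, l: True, n: False}
  {l: True, v: False, n: False}
  {n: True, l: True, v: True}


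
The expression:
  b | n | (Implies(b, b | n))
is always true.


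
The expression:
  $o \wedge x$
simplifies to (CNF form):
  $o \wedge x$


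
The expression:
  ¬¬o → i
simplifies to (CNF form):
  i ∨ ¬o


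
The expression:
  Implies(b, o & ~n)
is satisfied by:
  {o: True, b: False, n: False}
  {o: False, b: False, n: False}
  {n: True, o: True, b: False}
  {n: True, o: False, b: False}
  {b: True, o: True, n: False}


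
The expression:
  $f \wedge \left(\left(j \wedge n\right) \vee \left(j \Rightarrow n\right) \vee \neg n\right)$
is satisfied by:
  {f: True}


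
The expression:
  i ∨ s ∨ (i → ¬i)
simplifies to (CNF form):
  True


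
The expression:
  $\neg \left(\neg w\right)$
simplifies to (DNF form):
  $w$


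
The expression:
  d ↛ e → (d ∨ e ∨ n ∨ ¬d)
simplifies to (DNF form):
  True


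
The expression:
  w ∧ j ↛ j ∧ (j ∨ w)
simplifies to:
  False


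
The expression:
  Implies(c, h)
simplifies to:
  h | ~c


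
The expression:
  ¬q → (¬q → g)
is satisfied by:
  {q: True, g: True}
  {q: True, g: False}
  {g: True, q: False}


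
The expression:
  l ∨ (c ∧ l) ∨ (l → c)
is always true.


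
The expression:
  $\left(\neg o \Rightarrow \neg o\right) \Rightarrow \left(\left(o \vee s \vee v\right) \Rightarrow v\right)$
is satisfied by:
  {v: True, o: False, s: False}
  {v: True, s: True, o: False}
  {v: True, o: True, s: False}
  {v: True, s: True, o: True}
  {s: False, o: False, v: False}


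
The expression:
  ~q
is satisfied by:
  {q: False}


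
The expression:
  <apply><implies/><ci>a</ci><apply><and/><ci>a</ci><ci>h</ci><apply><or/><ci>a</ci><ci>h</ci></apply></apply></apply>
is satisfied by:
  {h: True, a: False}
  {a: False, h: False}
  {a: True, h: True}


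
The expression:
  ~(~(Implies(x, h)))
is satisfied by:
  {h: True, x: False}
  {x: False, h: False}
  {x: True, h: True}


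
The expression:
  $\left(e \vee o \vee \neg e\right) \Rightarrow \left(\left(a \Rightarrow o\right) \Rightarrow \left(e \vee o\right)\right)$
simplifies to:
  $a \vee e \vee o$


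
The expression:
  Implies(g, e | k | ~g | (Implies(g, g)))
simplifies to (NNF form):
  True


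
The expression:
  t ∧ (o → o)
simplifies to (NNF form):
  t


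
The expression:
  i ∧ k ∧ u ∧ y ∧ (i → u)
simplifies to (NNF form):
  i ∧ k ∧ u ∧ y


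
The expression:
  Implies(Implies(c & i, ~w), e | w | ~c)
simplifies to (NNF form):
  e | w | ~c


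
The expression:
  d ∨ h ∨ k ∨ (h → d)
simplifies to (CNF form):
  True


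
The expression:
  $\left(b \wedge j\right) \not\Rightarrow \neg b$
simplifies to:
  $b \wedge j$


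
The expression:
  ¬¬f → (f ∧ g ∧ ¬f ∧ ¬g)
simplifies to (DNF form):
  ¬f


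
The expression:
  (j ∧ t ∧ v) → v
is always true.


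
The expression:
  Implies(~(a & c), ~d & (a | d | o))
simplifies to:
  (a & c) | (a & ~d) | (o & ~d)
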